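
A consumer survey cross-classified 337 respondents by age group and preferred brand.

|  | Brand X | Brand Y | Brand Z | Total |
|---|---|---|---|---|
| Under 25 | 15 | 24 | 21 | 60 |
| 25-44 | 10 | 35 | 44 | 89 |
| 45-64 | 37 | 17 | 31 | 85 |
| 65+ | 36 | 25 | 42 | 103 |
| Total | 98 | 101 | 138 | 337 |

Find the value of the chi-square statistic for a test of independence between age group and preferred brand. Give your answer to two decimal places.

28.46

Grand total N = 337.
Expected counts (row total × column total / N):
  Under 25, Brand X: 60×98/337 = 17.4481
  Under 25, Brand Y: 60×101/337 = 17.9822
  Under 25, Brand Z: 60×138/337 = 24.5697
  25-44, Brand X: 89×98/337 = 25.8813
  25-44, Brand Y: 89×101/337 = 26.6736
  25-44, Brand Z: 89×138/337 = 36.4451
  45-64, Brand X: 85×98/337 = 24.7181
  45-64, Brand Y: 85×101/337 = 25.4748
  45-64, Brand Z: 85×138/337 = 34.8071
  65+, Brand X: 103×98/337 = 29.9525
  65+, Brand Y: 103×101/337 = 30.8694
  65+, Brand Z: 103×138/337 = 42.1780
Contributions (O − E)²/E:
  (15 − 17.4481)²/17.4481 = 0.3435
  (24 − 17.9822)²/17.9822 = 2.0139
  (21 − 24.5697)²/24.5697 = 0.5186
  (10 − 25.8813)²/25.8813 = 9.7451
  (35 − 26.6736)²/26.6736 = 2.5992
  (44 − 36.4451)²/36.4451 = 1.5661
  (37 − 24.7181)²/24.7181 = 6.1026
  (17 − 25.4748)²/25.4748 = 2.8193
  (31 − 34.8071)²/34.8071 = 0.4164
  (36 − 29.9525)²/29.9525 = 1.2210
  (25 − 30.8694)²/30.8694 = 1.1160
  (42 − 42.1780)²/42.1780 = 0.0008
χ² = 0.3435 + 2.0139 + 0.5186 + 9.7451 + 2.5992 + 1.5661 + 6.1026 + 2.8193 + 0.4164 + 1.2210 + 1.1160 + 0.0008 = 28.46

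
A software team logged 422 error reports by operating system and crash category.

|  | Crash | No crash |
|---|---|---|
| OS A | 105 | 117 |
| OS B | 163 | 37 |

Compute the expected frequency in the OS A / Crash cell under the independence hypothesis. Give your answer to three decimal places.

140.986

Row total (OS A) = 222; column total (Crash) = 268; grand total N = 422.
Expected count = (row total × column total) / N = 222 × 268 / 422 = 140.986.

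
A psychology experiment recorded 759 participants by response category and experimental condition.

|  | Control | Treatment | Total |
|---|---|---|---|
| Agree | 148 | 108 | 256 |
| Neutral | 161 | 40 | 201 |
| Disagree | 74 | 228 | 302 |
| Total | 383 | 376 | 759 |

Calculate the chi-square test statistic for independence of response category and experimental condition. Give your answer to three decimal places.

Grand total N = 759.
Expected counts (row total × column total / N):
  Agree, Control: 256×383/759 = 129.1805
  Agree, Treatment: 256×376/759 = 126.8195
  Neutral, Control: 201×383/759 = 101.4269
  Neutral, Treatment: 201×376/759 = 99.5731
  Disagree, Control: 302×383/759 = 152.3926
  Disagree, Treatment: 302×376/759 = 149.6074
Contributions (O − E)²/E:
  (148 − 129.1805)²/129.1805 = 2.7417
  (108 − 126.8195)²/126.8195 = 2.7927
  (161 − 101.4269)²/101.4269 = 34.9903
  (40 − 99.5731)²/99.5731 = 35.6417
  (74 − 152.3926)²/152.3926 = 40.3261
  (228 − 149.6074)²/149.6074 = 41.0768
χ² = 2.7417 + 2.7927 + 34.9903 + 35.6417 + 40.3261 + 41.0768 = 157.569

157.569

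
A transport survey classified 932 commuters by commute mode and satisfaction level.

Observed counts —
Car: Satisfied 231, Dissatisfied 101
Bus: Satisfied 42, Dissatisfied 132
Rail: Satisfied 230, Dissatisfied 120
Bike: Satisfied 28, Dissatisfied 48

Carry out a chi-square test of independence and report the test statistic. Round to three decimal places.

121.521

Row totals: 332, 174, 350, 76. Column totals: 531, 401. Grand total N = 932.
Expected counts (row total × column total / N):
  Car, Satisfied: 332×531/932 = 189.1545
  Car, Dissatisfied: 332×401/932 = 142.8455
  Bus, Satisfied: 174×531/932 = 99.1352
  Bus, Dissatisfied: 174×401/932 = 74.8648
  Rail, Satisfied: 350×531/932 = 199.4099
  Rail, Dissatisfied: 350×401/932 = 150.5901
  Bike, Satisfied: 76×531/932 = 43.3004
  Bike, Dissatisfied: 76×401/932 = 32.6996
Contributions (O − E)²/E:
  (231 − 189.1545)²/189.1545 = 9.2572
  (101 − 142.8455)²/142.8455 = 12.2583
  (42 − 99.1352)²/99.1352 = 32.9291
  (132 − 74.8648)²/74.8648 = 43.6044
  (230 − 199.4099)²/199.4099 = 4.6926
  (120 − 150.5901)²/150.5901 = 6.2139
  (28 − 43.3004)²/43.3004 = 5.4065
  (48 − 32.6996)²/32.6996 = 7.1592
χ² = 9.2572 + 12.2583 + 32.9291 + 43.6044 + 4.6926 + 6.2139 + 5.4065 + 7.1592 = 121.521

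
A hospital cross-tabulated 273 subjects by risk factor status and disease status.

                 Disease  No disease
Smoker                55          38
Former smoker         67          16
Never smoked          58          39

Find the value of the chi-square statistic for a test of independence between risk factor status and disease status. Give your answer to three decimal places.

Row totals: 93, 83, 97. Column totals: 180, 93. Grand total N = 273.
Expected counts (row total × column total / N):
  Smoker, Disease: 93×180/273 = 61.31868
  Smoker, No disease: 93×93/273 = 31.68132
  Former smoker, Disease: 83×180/273 = 54.72527
  Former smoker, No disease: 83×93/273 = 28.27473
  Never smoked, Disease: 97×180/273 = 63.95604
  Never smoked, No disease: 97×93/273 = 33.04396
Contributions (O − E)²/E:
  (55 − 61.31868)²/61.31868 = 0.6511
  (38 − 31.68132)²/31.68132 = 1.2602
  (67 − 54.72527)²/54.72527 = 2.7532
  (16 − 28.27473)²/28.27473 = 5.3288
  (58 − 63.95604)²/63.95604 = 0.5547
  (39 − 33.04396)²/33.04396 = 1.0736
χ² = 0.6511 + 1.2602 + 2.7532 + 5.3288 + 0.5547 + 1.0736 = 11.622

11.622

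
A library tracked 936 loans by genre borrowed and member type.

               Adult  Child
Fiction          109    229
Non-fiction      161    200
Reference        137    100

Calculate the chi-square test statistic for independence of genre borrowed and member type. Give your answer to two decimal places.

37.33

Row totals: 338, 361, 237. Column totals: 407, 529. Grand total N = 936.
Expected counts (row total × column total / N):
  Fiction, Adult: 338×407/936 = 146.972
  Fiction, Child: 338×529/936 = 191.028
  Non-fiction, Adult: 361×407/936 = 156.973
  Non-fiction, Child: 361×529/936 = 204.027
  Reference, Adult: 237×407/936 = 103.054
  Reference, Child: 237×529/936 = 133.946
Contributions (O − E)²/E:
  (109 − 146.972)²/146.972 = 9.8105
  (229 − 191.028)²/191.028 = 7.5480
  (161 − 156.973)²/156.973 = 0.1033
  (200 − 204.027)²/204.027 = 0.0795
  (137 − 103.054)²/103.054 = 11.1818
  (100 − 133.946)²/133.946 = 8.6030
χ² = 9.8105 + 7.5480 + 0.1033 + 0.0795 + 11.1818 + 8.6030 = 37.33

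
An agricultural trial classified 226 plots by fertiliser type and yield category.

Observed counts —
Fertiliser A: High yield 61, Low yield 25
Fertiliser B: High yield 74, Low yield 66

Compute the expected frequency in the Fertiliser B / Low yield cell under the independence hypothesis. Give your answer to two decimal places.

Row total (Fertiliser B) = 140; column total (Low yield) = 91; grand total N = 226.
Expected count = (row total × column total) / N = 140 × 91 / 226 = 56.37.

56.37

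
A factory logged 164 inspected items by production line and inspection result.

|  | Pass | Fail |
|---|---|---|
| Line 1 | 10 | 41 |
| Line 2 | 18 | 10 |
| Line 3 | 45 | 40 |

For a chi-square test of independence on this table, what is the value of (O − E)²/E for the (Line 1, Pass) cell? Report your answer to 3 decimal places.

Row total (Line 1) = 51; column total (Pass) = 73; N = 164.
Expected count E = 51 × 73 / 164 = 22.7012.
Contribution = (O − E)²/E = (10 − 22.7012)² / 22.7012 = 7.106.

7.106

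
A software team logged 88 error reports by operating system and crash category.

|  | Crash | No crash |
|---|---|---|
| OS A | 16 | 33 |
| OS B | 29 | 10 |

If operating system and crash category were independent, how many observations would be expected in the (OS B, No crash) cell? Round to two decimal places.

Row total (OS B) = 39; column total (No crash) = 43; grand total N = 88.
Expected count = (row total × column total) / N = 39 × 43 / 88 = 19.06.

19.06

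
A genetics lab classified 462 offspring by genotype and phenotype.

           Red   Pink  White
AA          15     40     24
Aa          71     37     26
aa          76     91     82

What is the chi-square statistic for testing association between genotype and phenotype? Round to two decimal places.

32.50

Row totals: 79, 134, 249. Column totals: 162, 168, 132. Grand total N = 462.
Expected counts (row total × column total / N):
  AA, Red: 79×162/462 = 27.701
  AA, Pink: 79×168/462 = 28.727
  AA, White: 79×132/462 = 22.571
  Aa, Red: 134×162/462 = 46.987
  Aa, Pink: 134×168/462 = 48.727
  Aa, White: 134×132/462 = 38.286
  aa, Red: 249×162/462 = 87.312
  aa, Pink: 249×168/462 = 90.545
  aa, White: 249×132/462 = 71.143
Contributions (O − E)²/E:
  (15 − 27.701)²/27.701 = 5.8235
  (40 − 28.727)²/28.727 = 4.4237
  (24 − 22.571)²/22.571 = 0.0905
  (71 − 46.987)²/46.987 = 12.2720
  (37 − 48.727)²/48.727 = 2.8223
  (26 − 38.286)²/38.286 = 3.9426
  (76 − 87.312)²/87.312 = 1.4656
  (91 − 90.545)²/90.545 = 0.0023
  (82 − 71.143)²/71.143 = 1.6569
χ² = 5.8235 + 4.4237 + 0.0905 + 12.2720 + 2.8223 + 3.9426 + 1.4656 + 0.0023 + 1.6569 = 32.50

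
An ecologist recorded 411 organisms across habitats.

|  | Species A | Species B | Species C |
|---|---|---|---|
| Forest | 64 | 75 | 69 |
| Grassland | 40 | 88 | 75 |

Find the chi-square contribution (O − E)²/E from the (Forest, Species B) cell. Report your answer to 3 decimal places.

0.680

Row total (Forest) = 208; column total (Species B) = 163; N = 411.
Expected count E = 208 × 163 / 411 = 82.4915.
Contribution = (O − E)²/E = (75 − 82.4915)² / 82.4915 = 0.680.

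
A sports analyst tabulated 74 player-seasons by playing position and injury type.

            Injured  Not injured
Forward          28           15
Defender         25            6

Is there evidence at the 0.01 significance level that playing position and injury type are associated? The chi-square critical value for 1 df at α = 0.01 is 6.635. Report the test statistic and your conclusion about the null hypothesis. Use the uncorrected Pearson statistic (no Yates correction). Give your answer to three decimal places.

2.137; fail to reject H₀

Row totals: 43, 31. Column totals: 53, 21. Grand total N = 74.
Expected counts (row total × column total / N):
  Forward, Injured: 43×53/74 = 30.7973
  Forward, Not injured: 43×21/74 = 12.2027
  Defender, Injured: 31×53/74 = 22.2027
  Defender, Not injured: 31×21/74 = 8.7973
Contributions (O − E)²/E:
  (28 − 30.7973)²/30.7973 = 0.2541
  (15 − 12.2027)²/12.2027 = 0.6412
  (25 − 22.2027)²/22.2027 = 0.3524
  (6 − 8.7973)²/8.7973 = 0.8895
χ² = 0.2541 + 0.6412 + 0.3524 + 0.8895 = 2.137
df = (2−1)(2−1) = 1. Since 2.137 < 6.635, fail to reject the null hypothesis of independence at α = 0.01.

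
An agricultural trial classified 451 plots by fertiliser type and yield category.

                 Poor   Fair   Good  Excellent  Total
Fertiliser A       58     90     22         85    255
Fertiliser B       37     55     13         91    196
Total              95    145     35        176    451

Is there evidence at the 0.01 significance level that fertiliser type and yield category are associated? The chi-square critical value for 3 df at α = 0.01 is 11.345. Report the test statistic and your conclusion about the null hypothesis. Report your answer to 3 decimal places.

8.028; fail to reject H₀

Grand total N = 451.
Expected counts (row total × column total / N):
  Fertiliser A, Poor: 255×95/451 = 53.7140
  Fertiliser A, Fair: 255×145/451 = 81.9845
  Fertiliser A, Good: 255×35/451 = 19.7894
  Fertiliser A, Excellent: 255×176/451 = 99.5122
  Fertiliser B, Poor: 196×95/451 = 41.2860
  Fertiliser B, Fair: 196×145/451 = 63.0155
  Fertiliser B, Good: 196×35/451 = 15.2106
  Fertiliser B, Excellent: 196×176/451 = 76.4878
Contributions (O − E)²/E:
  (58 − 53.7140)²/53.7140 = 0.3420
  (90 − 81.9845)²/81.9845 = 0.7837
  (22 − 19.7894)²/19.7894 = 0.2469
  (85 − 99.5122)²/99.5122 = 2.1164
  (37 − 41.2860)²/41.2860 = 0.4449
  (55 − 63.0155)²/63.0155 = 1.0196
  (13 − 15.2106)²/15.2106 = 0.3213
  (91 − 76.4878)²/76.4878 = 2.7534
χ² = 0.3420 + 0.7837 + 0.2469 + 2.1164 + 0.4449 + 1.0196 + 0.3213 + 2.7534 = 8.028
df = (2−1)(4−1) = 3. Since 8.028 < 11.345, fail to reject the null hypothesis of independence at α = 0.01.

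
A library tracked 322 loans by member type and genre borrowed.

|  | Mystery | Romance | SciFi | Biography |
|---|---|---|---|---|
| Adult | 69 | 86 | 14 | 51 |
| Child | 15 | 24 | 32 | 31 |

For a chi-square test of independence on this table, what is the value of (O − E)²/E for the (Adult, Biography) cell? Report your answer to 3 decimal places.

Row total (Adult) = 220; column total (Biography) = 82; N = 322.
Expected count E = 220 × 82 / 322 = 56.02484.
Contribution = (O − E)²/E = (51 − 56.02484)² / 56.02484 = 0.451.

0.451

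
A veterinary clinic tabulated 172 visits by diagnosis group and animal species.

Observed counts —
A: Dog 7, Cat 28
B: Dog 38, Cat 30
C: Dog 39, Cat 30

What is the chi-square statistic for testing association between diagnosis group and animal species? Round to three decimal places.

14.630

Row totals: 35, 68, 69. Column totals: 84, 88. Grand total N = 172.
Expected counts (row total × column total / N):
  A, Dog: 35×84/172 = 17.0930
  A, Cat: 35×88/172 = 17.9070
  B, Dog: 68×84/172 = 33.2093
  B, Cat: 68×88/172 = 34.7907
  C, Dog: 69×84/172 = 33.6977
  C, Cat: 69×88/172 = 35.3023
Contributions (O − E)²/E:
  (7 − 17.0930)²/17.0930 = 5.9597
  (28 − 17.9070)²/17.9070 = 5.6888
  (38 − 33.2093)²/33.2093 = 0.6911
  (30 − 34.7907)²/34.7907 = 0.6597
  (39 − 33.6977)²/33.6977 = 0.8343
  (30 − 35.3023)²/35.3023 = 0.7964
χ² = 5.9597 + 5.6888 + 0.6911 + 0.6597 + 0.8343 + 0.7964 = 14.630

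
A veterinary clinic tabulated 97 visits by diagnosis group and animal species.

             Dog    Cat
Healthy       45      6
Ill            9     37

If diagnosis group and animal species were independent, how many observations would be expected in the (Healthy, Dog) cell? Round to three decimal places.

Row total (Healthy) = 51; column total (Dog) = 54; grand total N = 97.
Expected count = (row total × column total) / N = 51 × 54 / 97 = 28.392.

28.392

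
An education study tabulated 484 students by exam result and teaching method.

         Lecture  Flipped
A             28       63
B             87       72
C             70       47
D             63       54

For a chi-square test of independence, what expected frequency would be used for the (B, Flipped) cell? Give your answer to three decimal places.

77.529

Row total (B) = 159; column total (Flipped) = 236; grand total N = 484.
Expected count = (row total × column total) / N = 159 × 236 / 484 = 77.529.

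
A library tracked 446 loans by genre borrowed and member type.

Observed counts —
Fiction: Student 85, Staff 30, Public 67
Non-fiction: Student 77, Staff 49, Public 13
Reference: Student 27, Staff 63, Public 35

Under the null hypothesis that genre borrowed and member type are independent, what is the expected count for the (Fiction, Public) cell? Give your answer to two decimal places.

46.93

Row total (Fiction) = 182; column total (Public) = 115; grand total N = 446.
Expected count = (row total × column total) / N = 182 × 115 / 446 = 46.93.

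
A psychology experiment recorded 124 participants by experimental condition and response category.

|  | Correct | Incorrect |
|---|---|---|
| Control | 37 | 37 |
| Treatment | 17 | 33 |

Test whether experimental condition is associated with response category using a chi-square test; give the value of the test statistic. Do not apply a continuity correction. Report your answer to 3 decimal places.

3.107

Row totals: 74, 50. Column totals: 54, 70. Grand total N = 124.
Expected counts (row total × column total / N):
  Control, Correct: 74×54/124 = 32.2258
  Control, Incorrect: 74×70/124 = 41.7742
  Treatment, Correct: 50×54/124 = 21.7742
  Treatment, Incorrect: 50×70/124 = 28.2258
Contributions (O − E)²/E:
  (37 − 32.2258)²/32.2258 = 0.7073
  (37 − 41.7742)²/41.7742 = 0.5456
  (17 − 21.7742)²/21.7742 = 1.0468
  (33 − 28.2258)²/28.2258 = 0.8075
χ² = 0.7073 + 0.5456 + 1.0468 + 0.8075 = 3.107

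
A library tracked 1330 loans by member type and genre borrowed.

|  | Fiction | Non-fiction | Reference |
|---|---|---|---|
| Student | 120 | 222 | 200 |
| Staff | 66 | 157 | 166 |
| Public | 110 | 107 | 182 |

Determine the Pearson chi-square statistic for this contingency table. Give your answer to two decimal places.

Row totals: 542, 389, 399. Column totals: 296, 486, 548. Grand total N = 1330.
Expected counts (row total × column total / N):
  Student, Fiction: 542×296/1330 = 120.626
  Student, Non-fiction: 542×486/1330 = 198.054
  Student, Reference: 542×548/1330 = 223.320
  Staff, Fiction: 389×296/1330 = 86.574
  Staff, Non-fiction: 389×486/1330 = 142.146
  Staff, Reference: 389×548/1330 = 160.280
  Public, Fiction: 399×296/1330 = 88.800
  Public, Non-fiction: 399×486/1330 = 145.800
  Public, Reference: 399×548/1330 = 164.400
Contributions (O − E)²/E:
  (120 − 120.626)²/120.626 = 0.0032
  (222 − 198.054)²/198.054 = 2.8952
  (200 − 223.320)²/223.320 = 2.4352
  (66 − 86.574)²/86.574 = 4.8893
  (157 − 142.146)²/142.146 = 1.5522
  (166 − 160.280)²/160.280 = 0.2041
  (110 − 88.800)²/88.800 = 5.0613
  (107 − 145.800)²/145.800 = 10.3254
  (182 − 164.400)²/164.400 = 1.8842
χ² = 0.0032 + 2.8952 + 2.4352 + 4.8893 + 1.5522 + 0.2041 + 5.0613 + 10.3254 + 1.8842 = 29.25

29.25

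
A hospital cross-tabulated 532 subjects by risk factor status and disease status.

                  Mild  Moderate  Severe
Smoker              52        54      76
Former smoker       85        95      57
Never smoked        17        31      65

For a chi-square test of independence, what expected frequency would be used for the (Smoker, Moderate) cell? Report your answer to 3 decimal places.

Row total (Smoker) = 182; column total (Moderate) = 180; grand total N = 532.
Expected count = (row total × column total) / N = 182 × 180 / 532 = 61.579.

61.579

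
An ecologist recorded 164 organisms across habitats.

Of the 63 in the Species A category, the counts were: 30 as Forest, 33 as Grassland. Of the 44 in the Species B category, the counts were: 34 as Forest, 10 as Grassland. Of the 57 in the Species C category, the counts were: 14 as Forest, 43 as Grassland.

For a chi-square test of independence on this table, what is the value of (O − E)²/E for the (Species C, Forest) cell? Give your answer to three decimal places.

Row total (Species C) = 57; column total (Forest) = 78; N = 164.
Expected count E = 57 × 78 / 164 = 27.1098.
Contribution = (O − E)²/E = (14 − 27.1098)² / 27.1098 = 6.340.

6.340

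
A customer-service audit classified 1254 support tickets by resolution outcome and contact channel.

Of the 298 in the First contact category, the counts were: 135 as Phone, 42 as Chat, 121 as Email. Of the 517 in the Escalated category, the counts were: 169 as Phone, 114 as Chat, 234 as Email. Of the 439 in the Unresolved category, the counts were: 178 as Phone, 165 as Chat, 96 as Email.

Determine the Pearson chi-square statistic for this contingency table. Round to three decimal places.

Row totals: 298, 517, 439. Column totals: 482, 321, 451. Grand total N = 1254.
Expected counts (row total × column total / N):
  First contact, Phone: 298×482/1254 = 114.5423
  First contact, Chat: 298×321/1254 = 76.2823
  First contact, Email: 298×451/1254 = 107.1754
  Escalated, Phone: 517×482/1254 = 198.7193
  Escalated, Chat: 517×321/1254 = 132.3421
  Escalated, Email: 517×451/1254 = 185.9386
  Unresolved, Phone: 439×482/1254 = 168.7384
  Unresolved, Chat: 439×321/1254 = 112.3756
  Unresolved, Email: 439×451/1254 = 157.8860
Contributions (O − E)²/E:
  (135 − 114.5423)²/114.5423 = 3.6538
  (42 − 76.2823)²/76.2823 = 15.4069
  (121 − 107.1754)²/107.1754 = 1.7832
  (169 − 198.7193)²/198.7193 = 4.4446
  (114 − 132.3421)²/132.3421 = 2.5421
  (234 − 185.9386)²/185.9386 = 12.4229
  (178 − 168.7384)²/168.7384 = 0.5083
  (165 − 112.3756)²/112.3756 = 24.6435
  (96 − 157.8860)²/157.8860 = 24.2572
χ² = 3.6538 + 15.4069 + 1.7832 + 4.4446 + 2.5421 + 12.4229 + 0.5083 + 24.6435 + 24.2572 = 89.663

89.663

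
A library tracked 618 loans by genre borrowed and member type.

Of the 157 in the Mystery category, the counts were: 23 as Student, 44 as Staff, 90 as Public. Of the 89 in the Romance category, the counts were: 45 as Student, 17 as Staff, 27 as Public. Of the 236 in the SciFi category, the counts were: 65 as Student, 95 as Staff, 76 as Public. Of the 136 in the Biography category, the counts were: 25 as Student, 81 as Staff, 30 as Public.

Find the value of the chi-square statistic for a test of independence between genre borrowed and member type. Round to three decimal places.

90.155

Row totals: 157, 89, 236, 136. Column totals: 158, 237, 223. Grand total N = 618.
Expected counts (row total × column total / N):
  Mystery, Student: 157×158/618 = 40.1392
  Mystery, Staff: 157×237/618 = 60.2087
  Mystery, Public: 157×223/618 = 56.6521
  Romance, Student: 89×158/618 = 22.7540
  Romance, Staff: 89×237/618 = 34.1311
  Romance, Public: 89×223/618 = 32.1149
  SciFi, Student: 236×158/618 = 60.3366
  SciFi, Staff: 236×237/618 = 90.5049
  SciFi, Public: 236×223/618 = 85.1586
  Biography, Student: 136×158/618 = 34.7702
  Biography, Staff: 136×237/618 = 52.1553
  Biography, Public: 136×223/618 = 49.0744
Contributions (O − E)²/E:
  (23 − 40.1392)²/40.1392 = 7.3183
  (44 − 60.2087)²/60.2087 = 4.3635
  (90 − 56.6521)²/56.6521 = 19.6300
  (45 − 22.7540)²/22.7540 = 21.7493
  (17 − 34.1311)²/34.1311 = 8.5985
  (27 − 32.1149)²/32.1149 = 0.8146
  (65 − 60.3366)²/60.3366 = 0.3604
  (95 − 90.5049)²/90.5049 = 0.2233
  (76 − 85.1586)²/85.1586 = 0.9850
  (25 − 34.7702)²/34.7702 = 2.7454
  (81 − 52.1553)²/52.1553 = 15.9527
  (30 − 49.0744)²/49.0744 = 7.4139
χ² = 7.3183 + 4.3635 + 19.6300 + 21.7493 + 8.5985 + 0.8146 + 0.3604 + 0.2233 + 0.9850 + 2.7454 + 15.9527 + 7.4139 = 90.155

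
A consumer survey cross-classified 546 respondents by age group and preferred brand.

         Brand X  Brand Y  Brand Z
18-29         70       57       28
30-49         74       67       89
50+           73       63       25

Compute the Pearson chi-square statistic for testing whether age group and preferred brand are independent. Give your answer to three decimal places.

Row totals: 155, 230, 161. Column totals: 217, 187, 142. Grand total N = 546.
Expected counts (row total × column total / N):
  18-29, Brand X: 155×217/546 = 61.60256
  18-29, Brand Y: 155×187/546 = 53.08608
  18-29, Brand Z: 155×142/546 = 40.31136
  30-49, Brand X: 230×217/546 = 91.41026
  30-49, Brand Y: 230×187/546 = 78.77289
  30-49, Brand Z: 230×142/546 = 59.81685
  50+, Brand X: 161×217/546 = 63.98718
  50+, Brand Y: 161×187/546 = 55.14103
  50+, Brand Z: 161×142/546 = 41.87179
Contributions (O − E)²/E:
  (70 − 61.60256)²/61.60256 = 1.1447
  (57 − 53.08608)²/53.08608 = 0.2886
  (28 − 40.31136)²/40.31136 = 3.7600
  (74 − 91.41026)²/91.41026 = 3.3160
  (67 − 78.77289)²/78.77289 = 1.7595
  (89 − 59.81685)²/59.81685 = 14.2377
  (73 − 63.98718)²/63.98718 = 1.2695
  (63 − 55.14103)²/55.14103 = 1.1201
  (25 − 41.87179)²/41.87179 = 6.7983
χ² = 1.1447 + 0.2886 + 3.7600 + 3.3160 + 1.7595 + 14.2377 + 1.2695 + 1.1201 + 6.7983 = 33.694

33.694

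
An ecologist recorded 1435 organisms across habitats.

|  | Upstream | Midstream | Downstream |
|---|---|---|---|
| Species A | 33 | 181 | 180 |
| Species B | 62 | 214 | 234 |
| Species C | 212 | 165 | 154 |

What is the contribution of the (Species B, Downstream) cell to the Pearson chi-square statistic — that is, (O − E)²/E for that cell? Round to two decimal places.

5.11

Row total (Species B) = 510; column total (Downstream) = 568; N = 1435.
Expected count E = 510 × 568 / 1435 = 201.868.
Contribution = (O − E)²/E = (234 − 201.868)² / 201.868 = 5.11.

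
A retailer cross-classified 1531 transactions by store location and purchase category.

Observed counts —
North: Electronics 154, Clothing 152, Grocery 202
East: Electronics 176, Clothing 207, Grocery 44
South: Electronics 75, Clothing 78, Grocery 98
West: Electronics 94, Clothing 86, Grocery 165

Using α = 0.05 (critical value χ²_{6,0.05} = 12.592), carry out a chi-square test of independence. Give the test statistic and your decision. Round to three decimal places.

150.436; reject H₀

Row totals: 508, 427, 251, 345. Column totals: 499, 523, 509. Grand total N = 1531.
Expected counts (row total × column total / N):
  North, Electronics: 508×499/1531 = 165.57283
  North, Clothing: 508×523/1531 = 173.53625
  North, Grocery: 508×509/1531 = 168.89092
  East, Electronics: 427×499/1531 = 139.17244
  East, Clothing: 427×523/1531 = 145.86610
  East, Grocery: 427×509/1531 = 141.96146
  South, Electronics: 251×499/1531 = 81.80862
  South, Clothing: 251×523/1531 = 85.74331
  South, Grocery: 251×509/1531 = 83.44807
  West, Electronics: 345×499/1531 = 112.44611
  West, Clothing: 345×523/1531 = 117.85434
  West, Grocery: 345×509/1531 = 114.69954
Contributions (O − E)²/E:
  (154 − 165.57283)²/165.57283 = 0.8089
  (152 − 173.53625)²/173.53625 = 2.6727
  (202 − 168.89092)²/168.89092 = 6.4906
  (176 − 139.17244)²/139.17244 = 9.7452
  (207 − 145.86610)²/145.86610 = 25.6218
  (44 − 141.96146)²/141.96146 = 67.5990
  (75 − 81.80862)²/81.80862 = 0.5667
  (78 − 85.74331)²/85.74331 = 0.6993
  (98 − 83.44807)²/83.44807 = 2.5376
  (94 − 112.44611)²/112.44611 = 3.0260
  (86 − 117.85434)²/117.85434 = 8.6098
  (165 − 114.69954)²/114.69954 = 22.0588
χ² = 0.8089 + 2.6727 + 6.4906 + 9.7452 + 25.6218 + 67.5990 + 0.5667 + 0.6993 + 2.5376 + 3.0260 + 8.6098 + 22.0588 = 150.436
df = (4−1)(3−1) = 6. Since 150.436 > 12.592, reject the null hypothesis of independence at α = 0.05.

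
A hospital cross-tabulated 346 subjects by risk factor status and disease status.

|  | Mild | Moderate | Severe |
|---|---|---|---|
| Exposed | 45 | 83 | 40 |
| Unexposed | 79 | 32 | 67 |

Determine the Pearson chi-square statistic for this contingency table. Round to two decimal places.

38.50

Row totals: 168, 178. Column totals: 124, 115, 107. Grand total N = 346.
Expected counts (row total × column total / N):
  Exposed, Mild: 168×124/346 = 60.208
  Exposed, Moderate: 168×115/346 = 55.838
  Exposed, Severe: 168×107/346 = 51.954
  Unexposed, Mild: 178×124/346 = 63.792
  Unexposed, Moderate: 178×115/346 = 59.162
  Unexposed, Severe: 178×107/346 = 55.046
Contributions (O − E)²/E:
  (45 − 60.208)²/60.208 = 3.8414
  (83 − 55.838)²/55.838 = 13.2128
  (40 − 51.954)²/51.954 = 2.7505
  (79 − 63.792)²/63.792 = 3.6256
  (32 − 59.162)²/59.162 = 12.4704
  (67 − 55.046)²/55.046 = 2.5960
χ² = 3.8414 + 13.2128 + 2.7505 + 3.6256 + 12.4704 + 2.5960 = 38.50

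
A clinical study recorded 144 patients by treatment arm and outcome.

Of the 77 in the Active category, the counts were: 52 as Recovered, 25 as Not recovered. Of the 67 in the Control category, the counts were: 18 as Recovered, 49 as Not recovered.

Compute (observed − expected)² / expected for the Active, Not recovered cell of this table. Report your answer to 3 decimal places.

5.364

Row total (Active) = 77; column total (Not recovered) = 74; N = 144.
Expected count E = 77 × 74 / 144 = 39.5694.
Contribution = (O − E)²/E = (25 − 39.5694)² / 39.5694 = 5.364.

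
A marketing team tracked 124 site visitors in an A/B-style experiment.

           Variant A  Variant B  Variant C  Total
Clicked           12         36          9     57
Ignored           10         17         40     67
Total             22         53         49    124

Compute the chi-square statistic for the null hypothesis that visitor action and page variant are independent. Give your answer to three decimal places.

25.968

Grand total N = 124.
Expected counts (row total × column total / N):
  Clicked, Variant A: 57×22/124 = 10.1129
  Clicked, Variant B: 57×53/124 = 24.3629
  Clicked, Variant C: 57×49/124 = 22.5242
  Ignored, Variant A: 67×22/124 = 11.8871
  Ignored, Variant B: 67×53/124 = 28.6371
  Ignored, Variant C: 67×49/124 = 26.4758
Contributions (O − E)²/E:
  (12 − 10.1129)²/10.1129 = 0.3521
  (36 − 24.3629)²/24.3629 = 5.5585
  (9 − 22.5242)²/22.5242 = 8.1203
  (10 − 11.8871)²/11.8871 = 0.2996
  (17 − 28.6371)²/28.6371 = 4.7289
  (40 − 26.4758)²/26.4758 = 6.9083
χ² = 0.3521 + 5.5585 + 8.1203 + 0.2996 + 4.7289 + 6.9083 = 25.968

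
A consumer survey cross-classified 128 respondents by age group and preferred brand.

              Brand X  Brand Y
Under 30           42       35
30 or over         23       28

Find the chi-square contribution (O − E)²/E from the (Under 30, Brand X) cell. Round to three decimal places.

Row total (Under 30) = 77; column total (Brand X) = 65; N = 128.
Expected count E = 77 × 65 / 128 = 39.1016.
Contribution = (O − E)²/E = (42 − 39.1016)² / 39.1016 = 0.215.

0.215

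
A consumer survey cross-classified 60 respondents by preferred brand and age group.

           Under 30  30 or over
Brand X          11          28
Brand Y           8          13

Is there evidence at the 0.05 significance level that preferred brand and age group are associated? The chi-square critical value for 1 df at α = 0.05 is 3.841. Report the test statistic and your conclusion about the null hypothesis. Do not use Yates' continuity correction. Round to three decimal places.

Row totals: 39, 21. Column totals: 19, 41. Grand total N = 60.
Expected counts (row total × column total / N):
  Brand X, Under 30: 39×19/60 = 12.3500
  Brand X, 30 or over: 39×41/60 = 26.6500
  Brand Y, Under 30: 21×19/60 = 6.6500
  Brand Y, 30 or over: 21×41/60 = 14.3500
Contributions (O − E)²/E:
  (11 − 12.3500)²/12.3500 = 0.1476
  (28 − 26.6500)²/26.6500 = 0.0684
  (8 − 6.6500)²/6.6500 = 0.2741
  (13 − 14.3500)²/14.3500 = 0.1270
χ² = 0.1476 + 0.0684 + 0.2741 + 0.1270 = 0.617
df = (2−1)(2−1) = 1. Since 0.617 < 3.841, fail to reject the null hypothesis of independence at α = 0.05.

0.617; fail to reject H₀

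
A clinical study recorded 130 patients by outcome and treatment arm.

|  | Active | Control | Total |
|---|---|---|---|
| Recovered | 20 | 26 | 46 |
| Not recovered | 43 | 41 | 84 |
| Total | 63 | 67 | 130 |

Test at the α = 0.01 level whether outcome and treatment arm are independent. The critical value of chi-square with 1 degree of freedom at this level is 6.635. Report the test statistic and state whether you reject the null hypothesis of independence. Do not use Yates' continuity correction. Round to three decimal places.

Grand total N = 130.
Expected counts (row total × column total / N):
  Recovered, Active: 46×63/130 = 22.2923
  Recovered, Control: 46×67/130 = 23.7077
  Not recovered, Active: 84×63/130 = 40.7077
  Not recovered, Control: 84×67/130 = 43.2923
Contributions (O − E)²/E:
  (20 − 22.2923)²/22.2923 = 0.2357
  (26 − 23.7077)²/23.7077 = 0.2216
  (43 − 40.7077)²/40.7077 = 0.1291
  (41 − 43.2923)²/43.2923 = 0.1214
χ² = 0.2357 + 0.2216 + 0.1291 + 0.1214 = 0.708
df = (2−1)(2−1) = 1. Since 0.708 < 6.635, fail to reject the null hypothesis of independence at α = 0.01.

0.708; fail to reject H₀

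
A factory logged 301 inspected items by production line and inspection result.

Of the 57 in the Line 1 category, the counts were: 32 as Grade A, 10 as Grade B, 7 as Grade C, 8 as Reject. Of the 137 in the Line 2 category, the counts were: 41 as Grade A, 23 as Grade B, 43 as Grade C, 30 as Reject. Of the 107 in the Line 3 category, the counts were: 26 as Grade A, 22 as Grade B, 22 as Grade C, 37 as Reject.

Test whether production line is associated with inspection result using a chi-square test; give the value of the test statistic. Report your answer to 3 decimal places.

26.769

Row totals: 57, 137, 107. Column totals: 99, 55, 72, 75. Grand total N = 301.
Expected counts (row total × column total / N):
  Line 1, Grade A: 57×99/301 = 18.7475
  Line 1, Grade B: 57×55/301 = 10.4153
  Line 1, Grade C: 57×72/301 = 13.6346
  Line 1, Reject: 57×75/301 = 14.2027
  Line 2, Grade A: 137×99/301 = 45.0598
  Line 2, Grade B: 137×55/301 = 25.0332
  Line 2, Grade C: 137×72/301 = 32.7708
  Line 2, Reject: 137×75/301 = 34.1362
  Line 3, Grade A: 107×99/301 = 35.1927
  Line 3, Grade B: 107×55/301 = 19.5515
  Line 3, Grade C: 107×72/301 = 25.5947
  Line 3, Reject: 107×75/301 = 26.6611
Contributions (O − E)²/E:
  (32 − 18.7475)²/18.7475 = 9.3681
  (10 − 10.4153)²/10.4153 = 0.0166
  (7 − 13.6346)²/13.6346 = 3.2284
  (8 − 14.2027)²/14.2027 = 2.7089
  (41 − 45.0598)²/45.0598 = 0.3658
  (23 − 25.0332)²/25.0332 = 0.1651
  (43 − 32.7708)²/32.7708 = 3.1930
  (30 − 34.1362)²/34.1362 = 0.5012
  (26 − 35.1927)²/35.1927 = 2.4012
  (22 − 19.5515)²/19.5515 = 0.3066
  (22 − 25.5947)²/25.5947 = 0.5049
  (37 − 26.6611)²/26.6611 = 4.0093
χ² = 9.3681 + 0.0166 + 3.2284 + 2.7089 + 0.3658 + 0.1651 + 3.1930 + 0.5012 + 2.4012 + 0.3066 + 0.5049 + 4.0093 = 26.769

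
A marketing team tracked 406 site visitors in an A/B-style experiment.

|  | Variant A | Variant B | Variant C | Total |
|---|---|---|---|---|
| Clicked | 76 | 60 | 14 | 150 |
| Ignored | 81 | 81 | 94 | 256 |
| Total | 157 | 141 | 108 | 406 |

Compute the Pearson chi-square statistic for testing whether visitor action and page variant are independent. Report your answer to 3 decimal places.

Grand total N = 406.
Expected counts (row total × column total / N):
  Clicked, Variant A: 150×157/406 = 58.0049
  Clicked, Variant B: 150×141/406 = 52.0936
  Clicked, Variant C: 150×108/406 = 39.9015
  Ignored, Variant A: 256×157/406 = 98.9951
  Ignored, Variant B: 256×141/406 = 88.9064
  Ignored, Variant C: 256×108/406 = 68.0985
Contributions (O − E)²/E:
  (76 − 58.0049)²/58.0049 = 5.5827
  (60 − 52.0936)²/52.0936 = 1.2000
  (14 − 39.9015)²/39.9015 = 16.8136
  (81 − 98.9951)²/98.9951 = 3.2711
  (81 − 88.9064)²/88.9064 = 0.7031
  (94 − 68.0985)²/68.0985 = 9.8517
χ² = 5.5827 + 1.2000 + 16.8136 + 3.2711 + 0.7031 + 9.8517 = 37.422

37.422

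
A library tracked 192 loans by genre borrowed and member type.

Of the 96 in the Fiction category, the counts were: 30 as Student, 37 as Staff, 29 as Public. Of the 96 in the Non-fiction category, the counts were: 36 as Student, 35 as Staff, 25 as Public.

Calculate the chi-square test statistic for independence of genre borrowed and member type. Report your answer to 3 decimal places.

Row totals: 96, 96. Column totals: 66, 72, 54. Grand total N = 192.
Expected counts (row total × column total / N):
  Fiction, Student: 96×66/192 = 33.0000
  Fiction, Staff: 96×72/192 = 36.0000
  Fiction, Public: 96×54/192 = 27.0000
  Non-fiction, Student: 96×66/192 = 33.0000
  Non-fiction, Staff: 96×72/192 = 36.0000
  Non-fiction, Public: 96×54/192 = 27.0000
Contributions (O − E)²/E:
  (30 − 33.0000)²/33.0000 = 0.2727
  (37 − 36.0000)²/36.0000 = 0.0278
  (29 − 27.0000)²/27.0000 = 0.1481
  (36 − 33.0000)²/33.0000 = 0.2727
  (35 − 36.0000)²/36.0000 = 0.0278
  (25 − 27.0000)²/27.0000 = 0.1481
χ² = 0.2727 + 0.0278 + 0.1481 + 0.2727 + 0.0278 + 0.1481 = 0.897

0.897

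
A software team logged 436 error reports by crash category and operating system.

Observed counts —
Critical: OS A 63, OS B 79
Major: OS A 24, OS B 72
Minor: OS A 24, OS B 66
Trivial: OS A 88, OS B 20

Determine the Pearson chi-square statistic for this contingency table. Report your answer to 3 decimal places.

85.556

Row totals: 142, 96, 90, 108. Column totals: 199, 237. Grand total N = 436.
Expected counts (row total × column total / N):
  Critical, OS A: 142×199/436 = 64.8119
  Critical, OS B: 142×237/436 = 77.1881
  Major, OS A: 96×199/436 = 43.8165
  Major, OS B: 96×237/436 = 52.1835
  Minor, OS A: 90×199/436 = 41.0780
  Minor, OS B: 90×237/436 = 48.9220
  Trivial, OS A: 108×199/436 = 49.2936
  Trivial, OS B: 108×237/436 = 58.7064
Contributions (O − E)²/E:
  (63 − 64.8119)²/64.8119 = 0.0507
  (79 − 77.1881)²/77.1881 = 0.0425
  (24 − 43.8165)²/43.8165 = 8.9622
  (72 − 52.1835)²/52.1835 = 7.5252
  (24 − 41.0780)²/41.0780 = 7.1001
  (66 − 48.9220)²/48.9220 = 5.9617
  (88 − 49.2936)²/49.2936 = 30.3931
  (20 − 58.7064)²/58.7064 = 25.5200
χ² = 0.0507 + 0.0425 + 8.9622 + 7.5252 + 7.1001 + 5.9617 + 30.3931 + 25.5200 = 85.556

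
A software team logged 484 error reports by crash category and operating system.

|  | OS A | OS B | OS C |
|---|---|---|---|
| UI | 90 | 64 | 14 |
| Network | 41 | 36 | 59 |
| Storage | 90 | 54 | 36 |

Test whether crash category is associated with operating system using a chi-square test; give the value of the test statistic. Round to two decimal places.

Row totals: 168, 136, 180. Column totals: 221, 154, 109. Grand total N = 484.
Expected counts (row total × column total / N):
  UI, OS A: 168×221/484 = 76.711
  UI, OS B: 168×154/484 = 53.455
  UI, OS C: 168×109/484 = 37.835
  Network, OS A: 136×221/484 = 62.099
  Network, OS B: 136×154/484 = 43.273
  Network, OS C: 136×109/484 = 30.628
  Storage, OS A: 180×221/484 = 82.190
  Storage, OS B: 180×154/484 = 57.273
  Storage, OS C: 180×109/484 = 40.537
Contributions (O − E)²/E:
  (90 − 76.711)²/76.711 = 2.3021
  (64 − 53.455)²/53.455 = 2.0802
  (14 − 37.835)²/37.835 = 15.0154
  (41 − 62.099)²/62.099 = 7.1687
  (36 − 43.273)²/43.273 = 1.2224
  (59 − 30.628)²/30.628 = 26.2822
  (90 − 82.190)²/82.190 = 0.7421
  (54 − 57.273)²/57.273 = 0.1870
  (36 − 40.537)²/40.537 = 0.5078
χ² = 2.3021 + 2.0802 + 15.0154 + 7.1687 + 1.2224 + 26.2822 + 0.7421 + 0.1870 + 0.5078 = 55.51

55.51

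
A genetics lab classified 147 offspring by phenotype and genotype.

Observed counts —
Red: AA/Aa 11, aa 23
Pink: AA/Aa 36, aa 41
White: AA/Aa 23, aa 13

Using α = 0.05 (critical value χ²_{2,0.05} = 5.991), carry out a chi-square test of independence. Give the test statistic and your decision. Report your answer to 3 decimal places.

Row totals: 34, 77, 36. Column totals: 70, 77. Grand total N = 147.
Expected counts (row total × column total / N):
  Red, AA/Aa: 34×70/147 = 16.1905
  Red, aa: 34×77/147 = 17.8095
  Pink, AA/Aa: 77×70/147 = 36.6667
  Pink, aa: 77×77/147 = 40.3333
  White, AA/Aa: 36×70/147 = 17.1429
  White, aa: 36×77/147 = 18.8571
Contributions (O − E)²/E:
  (11 − 16.1905)²/16.1905 = 1.6640
  (23 − 17.8095)²/17.8095 = 1.5127
  (36 − 36.6667)²/36.6667 = 0.0121
  (41 − 40.3333)²/40.3333 = 0.0110
  (23 − 17.1429)²/17.1429 = 2.0012
  (13 − 18.8571)²/18.8571 = 1.8192
χ² = 1.6640 + 1.5127 + 0.0121 + 0.0110 + 2.0012 + 1.8192 = 7.020
df = (3−1)(2−1) = 2. Since 7.020 > 5.991, reject the null hypothesis of independence at α = 0.05.

7.020; reject H₀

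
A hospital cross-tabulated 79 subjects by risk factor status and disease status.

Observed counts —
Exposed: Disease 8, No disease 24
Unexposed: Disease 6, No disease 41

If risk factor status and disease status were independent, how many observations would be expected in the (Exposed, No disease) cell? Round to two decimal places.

Row total (Exposed) = 32; column total (No disease) = 65; grand total N = 79.
Expected count = (row total × column total) / N = 32 × 65 / 79 = 26.33.

26.33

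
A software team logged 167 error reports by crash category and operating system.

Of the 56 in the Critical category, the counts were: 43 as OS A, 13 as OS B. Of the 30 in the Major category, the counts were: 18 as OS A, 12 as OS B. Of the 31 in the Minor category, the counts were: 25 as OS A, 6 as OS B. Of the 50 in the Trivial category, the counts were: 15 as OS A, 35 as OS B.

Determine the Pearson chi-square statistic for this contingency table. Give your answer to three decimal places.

30.940

Row totals: 56, 30, 31, 50. Column totals: 101, 66. Grand total N = 167.
Expected counts (row total × column total / N):
  Critical, OS A: 56×101/167 = 33.868263
  Critical, OS B: 56×66/167 = 22.131737
  Major, OS A: 30×101/167 = 18.143713
  Major, OS B: 30×66/167 = 11.856287
  Minor, OS A: 31×101/167 = 18.748503
  Minor, OS B: 31×66/167 = 12.251497
  Trivial, OS A: 50×101/167 = 30.239521
  Trivial, OS B: 50×66/167 = 19.760479
Contributions (O − E)²/E:
  (43 − 33.868263)²/33.868263 = 2.4621
  (13 − 22.131737)²/22.131737 = 3.7678
  (18 − 18.143713)²/18.143713 = 0.0011
  (12 − 11.856287)²/11.856287 = 0.0017
  (25 − 18.748503)²/18.748503 = 2.0845
  (6 − 12.251497)²/12.251497 = 3.1899
  (15 − 30.239521)²/30.239521 = 7.6801
  (35 − 19.760479)²/19.760479 = 11.7529
χ² = 2.4621 + 3.7678 + 0.0011 + 0.0017 + 2.0845 + 3.1899 + 7.6801 + 11.7529 = 30.940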